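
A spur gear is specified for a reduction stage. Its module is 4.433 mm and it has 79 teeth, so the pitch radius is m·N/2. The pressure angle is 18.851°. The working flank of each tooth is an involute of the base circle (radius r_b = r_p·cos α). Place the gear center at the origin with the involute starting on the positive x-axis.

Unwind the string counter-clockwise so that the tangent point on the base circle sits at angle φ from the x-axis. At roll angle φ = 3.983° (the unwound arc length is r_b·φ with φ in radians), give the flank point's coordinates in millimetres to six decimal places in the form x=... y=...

x=166.111223 y=0.018547

pitch radius r_p = m·N/2 = 4.433·79/2 = 175.103500
base radius r_b = r_p·cos α = 175.103500·cos 18.851° = 165.711304
roll angle φ = 3.983° = 0.06951646 rad
x = r_b·(cos φ + φ·sin φ) = 165.711304·(0.99758470 + 0.06951646·0.06946049) = 166.111223
y = r_b·(sin φ − φ·cos φ) = 165.711304·(0.06946049 − 0.06951646·0.99758470) = 0.018547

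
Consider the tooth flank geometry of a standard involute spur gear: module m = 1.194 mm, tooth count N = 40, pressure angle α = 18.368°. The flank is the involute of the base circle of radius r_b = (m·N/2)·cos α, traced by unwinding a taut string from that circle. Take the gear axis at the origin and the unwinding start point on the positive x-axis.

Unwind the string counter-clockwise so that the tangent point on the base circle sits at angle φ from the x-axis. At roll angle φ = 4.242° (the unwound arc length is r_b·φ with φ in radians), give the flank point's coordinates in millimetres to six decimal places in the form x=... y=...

pitch radius r_p = m·N/2 = 1.194·40/2 = 23.880000
base radius r_b = r_p·cos α = 23.880000·cos 18.368° = 22.663365
roll angle φ = 4.242° = 0.07403687 rad
x = r_b·(cos φ + φ·sin φ) = 22.663365·(0.99726052 + 0.07403687·0.07396925) = 22.725395
y = r_b·(sin φ − φ·cos φ) = 22.663365·(0.07396925 − 0.07403687·0.99726052) = 0.003064

x=22.725395 y=0.003064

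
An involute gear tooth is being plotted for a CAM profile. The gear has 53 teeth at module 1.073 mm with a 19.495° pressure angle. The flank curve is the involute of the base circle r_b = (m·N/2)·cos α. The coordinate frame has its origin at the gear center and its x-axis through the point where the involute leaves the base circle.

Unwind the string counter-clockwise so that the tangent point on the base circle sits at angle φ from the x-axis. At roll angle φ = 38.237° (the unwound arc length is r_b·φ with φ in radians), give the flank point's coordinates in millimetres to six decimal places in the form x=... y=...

pitch radius r_p = m·N/2 = 1.073·53/2 = 28.434500
base radius r_b = r_p·cos α = 28.434500·cos 19.495° = 26.804368
roll angle φ = 38.237° = 0.66736155 rad
x = r_b·(cos φ + φ·sin φ) = 26.804368·(0.78545738 + 0.66736155·0.61891575) = 32.124980
y = r_b·(sin φ − φ·cos φ) = 26.804368·(0.61891575 − 0.66736155·0.78545738) = 2.539223

x=32.124980 y=2.539223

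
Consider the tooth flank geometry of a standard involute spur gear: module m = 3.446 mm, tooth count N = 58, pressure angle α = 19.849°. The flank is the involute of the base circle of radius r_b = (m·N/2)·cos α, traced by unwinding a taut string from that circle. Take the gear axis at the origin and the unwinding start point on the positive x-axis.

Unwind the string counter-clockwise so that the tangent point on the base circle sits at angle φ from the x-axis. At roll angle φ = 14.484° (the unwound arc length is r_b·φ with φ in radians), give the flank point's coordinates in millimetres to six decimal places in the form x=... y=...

pitch radius r_p = m·N/2 = 3.446·58/2 = 99.934000
base radius r_b = r_p·cos α = 99.934000·cos 19.849° = 93.996994
roll angle φ = 14.484° = 0.25279349 rad
x = r_b·(cos φ + φ·sin φ) = 93.996994·(0.96821752 + 0.25279349·0.25010964) = 96.952599
y = r_b·(sin φ − φ·cos φ) = 93.996994·(0.25010964 − 0.25279349·0.96821752) = 0.502936

x=96.952599 y=0.502936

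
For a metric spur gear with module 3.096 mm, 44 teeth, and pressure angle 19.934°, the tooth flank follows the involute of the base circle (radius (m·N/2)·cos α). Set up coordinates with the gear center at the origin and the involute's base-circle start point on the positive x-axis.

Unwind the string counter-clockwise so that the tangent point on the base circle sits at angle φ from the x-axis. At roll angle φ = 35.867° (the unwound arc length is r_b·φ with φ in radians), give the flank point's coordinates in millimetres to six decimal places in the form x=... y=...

pitch radius r_p = m·N/2 = 3.096·44/2 = 68.112000
base radius r_b = r_p·cos α = 68.112000·cos 19.934° = 64.031136
roll angle φ = 35.867° = 0.62599724 rad
x = r_b·(cos φ + φ·sin φ) = 64.031136·(0.81037923 + 0.62599724·0.58590571) = 75.374546
y = r_b·(sin φ − φ·cos φ) = 64.031136·(0.58590571 − 0.62599724·0.81037923) = 5.033522

x=75.374546 y=5.033522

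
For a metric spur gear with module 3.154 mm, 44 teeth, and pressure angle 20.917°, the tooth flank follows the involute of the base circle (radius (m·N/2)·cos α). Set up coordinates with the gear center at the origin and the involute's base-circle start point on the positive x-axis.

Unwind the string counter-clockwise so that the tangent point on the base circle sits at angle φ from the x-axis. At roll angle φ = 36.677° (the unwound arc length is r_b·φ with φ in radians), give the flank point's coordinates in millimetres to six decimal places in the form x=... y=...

x=76.765207 y=5.438357

pitch radius r_p = m·N/2 = 3.154·44/2 = 69.388000
base radius r_b = r_p·cos α = 69.388000·cos 20.917° = 64.815233
roll angle φ = 36.677° = 0.64013441 rad
x = r_b·(cos φ + φ·sin φ) = 64.815233·(0.80201548 + 0.64013441·0.59730325) = 76.765207
y = r_b·(sin φ − φ·cos φ) = 64.815233·(0.59730325 − 0.64013441·0.80201548) = 5.438357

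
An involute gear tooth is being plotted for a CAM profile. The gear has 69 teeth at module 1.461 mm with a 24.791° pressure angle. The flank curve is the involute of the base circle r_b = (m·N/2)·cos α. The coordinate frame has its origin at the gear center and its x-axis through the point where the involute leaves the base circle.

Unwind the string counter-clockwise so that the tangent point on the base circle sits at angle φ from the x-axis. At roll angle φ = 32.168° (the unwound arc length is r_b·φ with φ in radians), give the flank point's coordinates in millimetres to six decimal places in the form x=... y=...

pitch radius r_p = m·N/2 = 1.461·69/2 = 50.404500
base radius r_b = r_p·cos α = 50.404500·cos 24.791° = 45.759390
roll angle φ = 32.168° = 0.56143751 rad
x = r_b·(cos φ + φ·sin φ) = 45.759390·(0.84649065 + 0.56143751·0.53240359) = 52.412897
y = r_b·(sin φ − φ·cos φ) = 45.759390·(0.53240359 − 0.56143751·0.84649065) = 2.615240

x=52.412897 y=2.615240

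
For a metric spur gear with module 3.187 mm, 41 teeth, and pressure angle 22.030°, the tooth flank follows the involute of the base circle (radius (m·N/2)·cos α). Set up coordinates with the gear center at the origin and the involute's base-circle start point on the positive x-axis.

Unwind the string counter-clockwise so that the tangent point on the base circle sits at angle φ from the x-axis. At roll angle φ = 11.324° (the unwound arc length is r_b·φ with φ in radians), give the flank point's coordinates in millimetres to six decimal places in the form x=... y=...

pitch radius r_p = m·N/2 = 3.187·41/2 = 65.333500
base radius r_b = r_p·cos α = 65.333500·cos 22.030° = 60.563343
roll angle φ = 11.324° = 0.19764108 rad
x = r_b·(cos φ + φ·sin φ) = 60.563343·(0.98053249 + 0.19764108·0.19635689) = 61.734680
y = r_b·(sin φ − φ·cos φ) = 60.563343·(0.19635689 − 0.19764108·0.98053249) = 0.155247

x=61.734680 y=0.155247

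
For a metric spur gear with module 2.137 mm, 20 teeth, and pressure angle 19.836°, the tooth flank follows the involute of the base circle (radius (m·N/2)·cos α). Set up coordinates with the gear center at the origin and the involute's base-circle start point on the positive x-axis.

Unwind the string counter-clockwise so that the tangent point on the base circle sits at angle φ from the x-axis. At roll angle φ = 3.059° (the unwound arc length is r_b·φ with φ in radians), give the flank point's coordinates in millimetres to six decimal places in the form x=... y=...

pitch radius r_p = m·N/2 = 2.137·20/2 = 21.370000
base radius r_b = r_p·cos α = 21.370000·cos 19.836° = 20.102070
roll angle φ = 3.059° = 0.05338962 rad
x = r_b·(cos φ + φ·sin φ) = 20.102070·(0.99857511 + 0.05338962·0.05336426) = 20.130699
y = r_b·(sin φ − φ·cos φ) = 20.102070·(0.05336426 − 0.05338962·0.99857511) = 0.001019

x=20.130699 y=0.001019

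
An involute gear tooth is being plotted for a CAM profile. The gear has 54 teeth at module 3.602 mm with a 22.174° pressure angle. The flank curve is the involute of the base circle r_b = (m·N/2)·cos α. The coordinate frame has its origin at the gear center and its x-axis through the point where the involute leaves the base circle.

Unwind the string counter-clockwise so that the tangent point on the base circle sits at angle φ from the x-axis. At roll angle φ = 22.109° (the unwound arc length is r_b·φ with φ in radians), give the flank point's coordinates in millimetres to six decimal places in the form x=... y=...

pitch radius r_p = m·N/2 = 3.602·54/2 = 97.254000
base radius r_b = r_p·cos α = 97.254000·cos 22.174° = 90.061284
roll angle φ = 22.109° = 0.38587484 rad
x = r_b·(cos φ + φ·sin φ) = 90.061284·(0.92646952 + 0.38587484·0.37636980) = 96.518782
y = r_b·(sin φ − φ·cos φ) = 90.061284·(0.37636980 − 0.38587484·0.92646952) = 1.699323

x=96.518782 y=1.699323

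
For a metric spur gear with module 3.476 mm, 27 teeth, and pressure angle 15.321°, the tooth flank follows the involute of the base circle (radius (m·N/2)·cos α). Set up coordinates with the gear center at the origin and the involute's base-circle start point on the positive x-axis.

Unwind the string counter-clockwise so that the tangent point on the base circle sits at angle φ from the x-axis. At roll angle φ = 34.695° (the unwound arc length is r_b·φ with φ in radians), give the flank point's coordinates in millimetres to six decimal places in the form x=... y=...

x=52.810661 y=3.228498

pitch radius r_p = m·N/2 = 3.476·27/2 = 46.926000
base radius r_b = r_p·cos α = 46.926000·cos 15.321° = 45.258280
roll angle φ = 34.695° = 0.60554198 rad
x = r_b·(cos φ + φ·sin φ) = 45.258280·(0.82219372 + 0.60554198·0.56920778) = 52.810661
y = r_b·(sin φ − φ·cos φ) = 45.258280·(0.56920778 − 0.60554198·0.82219372) = 3.228498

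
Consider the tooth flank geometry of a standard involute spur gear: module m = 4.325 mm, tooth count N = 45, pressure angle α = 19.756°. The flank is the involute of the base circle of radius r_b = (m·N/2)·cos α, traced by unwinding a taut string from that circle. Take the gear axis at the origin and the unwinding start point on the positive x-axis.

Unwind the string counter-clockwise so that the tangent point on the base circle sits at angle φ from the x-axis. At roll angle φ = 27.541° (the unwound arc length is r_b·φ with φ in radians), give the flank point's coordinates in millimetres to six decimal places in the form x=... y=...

x=101.561905 y=3.312876

pitch radius r_p = m·N/2 = 4.325·45/2 = 97.312500
base radius r_b = r_p·cos α = 97.312500·cos 19.756° = 91.584747
roll angle φ = 27.541° = 0.48068113 rad
x = r_b·(cos φ + φ·sin φ) = 91.584747·(0.88668019 + 0.48068113·0.46238323) = 101.561905
y = r_b·(sin φ − φ·cos φ) = 91.584747·(0.46238323 − 0.48068113·0.88668019) = 3.312876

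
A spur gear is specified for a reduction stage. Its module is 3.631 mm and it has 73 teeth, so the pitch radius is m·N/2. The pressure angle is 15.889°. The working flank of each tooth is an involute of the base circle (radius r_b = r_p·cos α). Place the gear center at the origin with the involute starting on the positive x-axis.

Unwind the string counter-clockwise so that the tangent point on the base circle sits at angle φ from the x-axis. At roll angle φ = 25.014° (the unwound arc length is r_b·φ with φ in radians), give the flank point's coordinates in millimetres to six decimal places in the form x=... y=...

pitch radius r_p = m·N/2 = 3.631·73/2 = 132.531500
base radius r_b = r_p·cos α = 132.531500·cos 15.889° = 127.467987
roll angle φ = 25.014° = 0.43657666 rad
x = r_b·(cos φ + φ·sin φ) = 127.467987·(0.90620449 + 0.43657666·0.42283970) = 139.042901
y = r_b·(sin φ − φ·cos φ) = 127.467987·(0.42283970 − 0.43657666·0.90620449) = 3.468655

x=139.042901 y=3.468655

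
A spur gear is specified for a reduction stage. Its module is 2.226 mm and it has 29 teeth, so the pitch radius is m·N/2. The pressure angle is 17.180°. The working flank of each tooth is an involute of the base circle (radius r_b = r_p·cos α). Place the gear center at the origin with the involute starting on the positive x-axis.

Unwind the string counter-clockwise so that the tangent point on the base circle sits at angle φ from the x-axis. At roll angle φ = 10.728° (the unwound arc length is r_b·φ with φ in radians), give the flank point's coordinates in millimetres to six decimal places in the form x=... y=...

x=31.372667 y=0.067238

pitch radius r_p = m·N/2 = 2.226·29/2 = 32.277000
base radius r_b = r_p·cos α = 32.277000·cos 17.180° = 30.836849
roll angle φ = 10.728° = 0.18723892 rad
x = r_b·(cos φ + φ·sin φ) = 30.836849·(0.98252195 + 0.18723892·0.18614679) = 31.372667
y = r_b·(sin φ − φ·cos φ) = 30.836849·(0.18614679 − 0.18723892·0.98252195) = 0.067238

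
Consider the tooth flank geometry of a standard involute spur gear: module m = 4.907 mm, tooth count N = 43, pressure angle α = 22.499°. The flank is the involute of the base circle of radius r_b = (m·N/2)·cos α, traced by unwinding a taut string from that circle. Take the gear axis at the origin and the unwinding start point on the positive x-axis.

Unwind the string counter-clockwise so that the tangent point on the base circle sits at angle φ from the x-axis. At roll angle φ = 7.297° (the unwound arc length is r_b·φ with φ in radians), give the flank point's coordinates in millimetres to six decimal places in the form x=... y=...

pitch radius r_p = m·N/2 = 4.907·43/2 = 105.500500
base radius r_b = r_p·cos α = 105.500500·cos 22.499° = 97.470457
roll angle φ = 7.297° = 0.12735668 rad
x = r_b·(cos φ + φ·sin φ) = 97.470457·(0.99190109 + 0.12735668·0.12701267) = 98.257727
y = r_b·(sin φ − φ·cos φ) = 97.470457·(0.12701267 − 0.12735668·0.99190109) = 0.067006

x=98.257727 y=0.067006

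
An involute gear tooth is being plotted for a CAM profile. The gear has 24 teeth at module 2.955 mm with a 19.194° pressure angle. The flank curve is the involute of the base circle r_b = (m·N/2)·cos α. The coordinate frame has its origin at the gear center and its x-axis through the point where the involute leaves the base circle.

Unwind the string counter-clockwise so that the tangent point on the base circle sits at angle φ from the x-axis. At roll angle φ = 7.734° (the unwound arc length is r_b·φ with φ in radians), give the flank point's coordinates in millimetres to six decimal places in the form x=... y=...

x=33.792512 y=0.027405

pitch radius r_p = m·N/2 = 2.955·24/2 = 35.460000
base radius r_b = r_p·cos α = 35.460000·cos 19.194° = 33.488807
roll angle φ = 7.734° = 0.13498376 rad
x = r_b·(cos φ + φ·sin φ) = 33.488807·(0.99090352 + 0.13498376·0.13457422) = 33.792512
y = r_b·(sin φ − φ·cos φ) = 33.488807·(0.13457422 − 0.13498376·0.99090352) = 0.027405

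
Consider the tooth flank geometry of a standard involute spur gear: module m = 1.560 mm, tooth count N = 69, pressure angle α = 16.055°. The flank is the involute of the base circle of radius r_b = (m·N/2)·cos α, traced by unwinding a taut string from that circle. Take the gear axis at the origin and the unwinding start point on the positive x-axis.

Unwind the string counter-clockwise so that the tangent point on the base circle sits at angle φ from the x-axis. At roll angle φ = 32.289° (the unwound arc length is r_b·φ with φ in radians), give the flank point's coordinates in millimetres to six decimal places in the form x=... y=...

pitch radius r_p = m·N/2 = 1.560·69/2 = 53.820000
base radius r_b = r_p·cos α = 53.820000·cos 16.055° = 51.720840
roll angle φ = 32.289° = 0.56354936 rad
x = r_b·(cos φ + φ·sin φ) = 51.720840·(0.84536441 + 0.56354936·0.53419006) = 59.293127
y = r_b·(sin φ − φ·cos φ) = 51.720840·(0.53419006 − 0.56354936·0.84536441) = 2.988714

x=59.293127 y=2.988714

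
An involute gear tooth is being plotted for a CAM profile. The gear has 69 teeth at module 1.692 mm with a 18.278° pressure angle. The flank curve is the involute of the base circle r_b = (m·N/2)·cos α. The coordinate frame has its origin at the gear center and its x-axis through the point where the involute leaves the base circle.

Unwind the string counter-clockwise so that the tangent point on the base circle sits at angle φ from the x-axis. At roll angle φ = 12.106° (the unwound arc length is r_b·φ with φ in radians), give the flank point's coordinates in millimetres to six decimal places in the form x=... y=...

pitch radius r_p = m·N/2 = 1.692·69/2 = 58.374000
base radius r_b = r_p·cos α = 58.374000·cos 18.278° = 55.428797
roll angle φ = 12.106° = 0.21128956 rad
x = r_b·(cos φ + φ·sin φ) = 55.428797·(0.97776128 + 0.21128956·0.20972095) = 56.652284
y = r_b·(sin φ − φ·cos φ) = 55.428797·(0.20972095 − 0.21128956·0.97776128) = 0.173503

x=56.652284 y=0.173503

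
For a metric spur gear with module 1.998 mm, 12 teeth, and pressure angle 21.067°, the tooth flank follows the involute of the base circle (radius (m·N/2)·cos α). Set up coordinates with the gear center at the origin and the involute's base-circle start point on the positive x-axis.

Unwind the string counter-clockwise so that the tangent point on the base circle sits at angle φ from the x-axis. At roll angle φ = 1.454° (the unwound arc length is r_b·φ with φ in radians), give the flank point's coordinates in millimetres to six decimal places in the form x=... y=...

pitch radius r_p = m·N/2 = 1.998·12/2 = 11.988000
base radius r_b = r_p·cos α = 11.988000·cos 21.067° = 11.186731
roll angle φ = 1.454° = 0.02537709 rad
x = r_b·(cos φ + φ·sin φ) = 11.186731·(0.99967802 + 0.02537709·0.02537436) = 11.190332
y = r_b·(sin φ − φ·cos φ) = 11.186731·(0.02537436 − 0.02537709·0.99967802) = 0.000061

x=11.190332 y=0.000061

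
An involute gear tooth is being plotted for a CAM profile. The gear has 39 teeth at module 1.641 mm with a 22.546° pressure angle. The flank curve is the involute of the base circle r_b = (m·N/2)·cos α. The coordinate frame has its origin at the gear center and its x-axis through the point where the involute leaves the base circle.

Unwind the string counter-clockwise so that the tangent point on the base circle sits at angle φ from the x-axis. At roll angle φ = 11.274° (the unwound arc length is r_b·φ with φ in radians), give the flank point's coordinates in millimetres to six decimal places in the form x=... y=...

pitch radius r_p = m·N/2 = 1.641·39/2 = 31.999500
base radius r_b = r_p·cos α = 31.999500·cos 22.546° = 29.553842
roll angle φ = 11.274° = 0.19676842 rad
x = r_b·(cos φ + φ·sin φ) = 29.553842·(0.98070348 + 0.19676842·0.19550114) = 30.120446
y = r_b·(sin φ − φ·cos φ) = 29.553842·(0.19550114 − 0.19676842·0.98070348) = 0.074761

x=30.120446 y=0.074761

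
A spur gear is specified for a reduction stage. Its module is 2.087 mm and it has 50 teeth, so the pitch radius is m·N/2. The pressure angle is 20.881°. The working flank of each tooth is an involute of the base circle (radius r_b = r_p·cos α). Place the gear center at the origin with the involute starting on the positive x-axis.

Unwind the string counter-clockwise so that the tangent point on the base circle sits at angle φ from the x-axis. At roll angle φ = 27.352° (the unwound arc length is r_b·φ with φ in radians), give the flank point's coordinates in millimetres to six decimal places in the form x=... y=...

x=53.990522 y=1.727857

pitch radius r_p = m·N/2 = 2.087·50/2 = 52.175000
base radius r_b = r_p·cos α = 52.175000·cos 20.881° = 48.748288
roll angle φ = 27.352° = 0.47738246 rad
x = r_b·(cos φ + φ·sin φ) = 48.748288·(0.88820061 + 0.47738246·0.45945585) = 53.990522
y = r_b·(sin φ − φ·cos φ) = 48.748288·(0.45945585 − 0.47738246·0.88820061) = 1.727857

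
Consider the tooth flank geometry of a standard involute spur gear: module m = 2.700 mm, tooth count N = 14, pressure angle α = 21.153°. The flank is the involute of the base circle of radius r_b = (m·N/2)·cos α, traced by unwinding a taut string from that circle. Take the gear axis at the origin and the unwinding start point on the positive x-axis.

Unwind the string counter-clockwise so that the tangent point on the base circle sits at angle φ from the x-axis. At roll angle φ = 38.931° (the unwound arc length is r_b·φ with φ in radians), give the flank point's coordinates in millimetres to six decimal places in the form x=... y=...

pitch radius r_p = m·N/2 = 2.700·14/2 = 18.900000
base radius r_b = r_p·cos α = 18.900000·cos 21.153° = 17.626520
roll angle φ = 38.931° = 0.67947413 rad
x = r_b·(cos φ + φ·sin φ) = 17.626520·(0.77790327 + 0.67947413·0.62838404) = 21.237736
y = r_b·(sin φ − φ·cos φ) = 17.626520·(0.62838404 − 0.67947413·0.77790327) = 1.759460

x=21.237736 y=1.759460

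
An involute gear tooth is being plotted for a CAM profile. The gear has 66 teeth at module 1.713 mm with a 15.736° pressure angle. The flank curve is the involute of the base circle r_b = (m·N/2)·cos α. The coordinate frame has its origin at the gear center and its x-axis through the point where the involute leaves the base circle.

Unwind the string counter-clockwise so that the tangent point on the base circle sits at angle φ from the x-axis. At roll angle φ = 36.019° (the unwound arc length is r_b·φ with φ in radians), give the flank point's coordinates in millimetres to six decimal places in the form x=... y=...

pitch radius r_p = m·N/2 = 1.713·66/2 = 56.529000
base radius r_b = r_p·cos α = 56.529000·cos 15.736° = 54.410380
roll angle φ = 36.019° = 0.62865014 rad
x = r_b·(cos φ + φ·sin φ) = 54.410380·(0.80882203 + 0.62865014·0.58805350) = 64.122739
y = r_b·(sin φ − φ·cos φ) = 54.410380·(0.58805350 − 0.62865014·0.80882203) = 4.330381

x=64.122739 y=4.330381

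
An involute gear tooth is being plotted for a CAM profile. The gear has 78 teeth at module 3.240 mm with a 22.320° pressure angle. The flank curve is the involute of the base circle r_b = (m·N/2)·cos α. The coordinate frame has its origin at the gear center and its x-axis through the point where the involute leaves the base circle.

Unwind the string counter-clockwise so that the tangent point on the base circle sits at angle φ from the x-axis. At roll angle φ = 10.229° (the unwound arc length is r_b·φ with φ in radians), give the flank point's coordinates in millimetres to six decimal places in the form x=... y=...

x=118.740792 y=0.221011

pitch radius r_p = m·N/2 = 3.240·78/2 = 126.360000
base radius r_b = r_p·cos α = 126.360000·cos 22.320° = 116.892756
roll angle φ = 10.229° = 0.17852973 rad
x = r_b·(cos φ + φ·sin φ) = 116.892756·(0.98410585 + 0.17852973·0.17758286) = 118.740792
y = r_b·(sin φ − φ·cos φ) = 116.892756·(0.17758286 − 0.17852973·0.98410585) = 0.221011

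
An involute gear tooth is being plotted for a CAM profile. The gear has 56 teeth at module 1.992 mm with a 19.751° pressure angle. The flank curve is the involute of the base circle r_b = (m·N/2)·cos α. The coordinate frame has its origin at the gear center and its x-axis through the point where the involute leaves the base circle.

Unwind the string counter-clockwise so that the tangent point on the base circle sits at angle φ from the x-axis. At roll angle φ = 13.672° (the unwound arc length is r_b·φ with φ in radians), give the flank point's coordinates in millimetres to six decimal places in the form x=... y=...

x=53.968026 y=0.236400

pitch radius r_p = m·N/2 = 1.992·56/2 = 55.776000
base radius r_b = r_p·cos α = 55.776000·cos 19.751° = 52.494704
roll angle φ = 13.672° = 0.23862142 rad
x = r_b·(cos φ + φ·sin φ) = 52.494704·(0.97166474 + 0.23862142·0.23636333) = 53.968026
y = r_b·(sin φ − φ·cos φ) = 52.494704·(0.23636333 − 0.23862142·0.97166474) = 0.236400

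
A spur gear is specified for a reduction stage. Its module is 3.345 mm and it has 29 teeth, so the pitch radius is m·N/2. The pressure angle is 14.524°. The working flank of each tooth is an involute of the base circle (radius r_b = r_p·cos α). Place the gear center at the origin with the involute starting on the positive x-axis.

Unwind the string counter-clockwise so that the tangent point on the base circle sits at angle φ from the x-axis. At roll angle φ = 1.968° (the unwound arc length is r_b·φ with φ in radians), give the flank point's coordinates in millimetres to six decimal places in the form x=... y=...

pitch radius r_p = m·N/2 = 3.345·29/2 = 48.502500
base radius r_b = r_p·cos α = 48.502500·cos 14.524° = 46.952490
roll angle φ = 1.968° = 0.03434808 rad
x = r_b·(cos φ + φ·sin φ) = 46.952490·(0.99941016 + 0.03434808·0.03434133) = 46.980179
y = r_b·(sin φ − φ·cos φ) = 46.952490·(0.03434133 − 0.03434808·0.99941016) = 0.000634

x=46.980179 y=0.000634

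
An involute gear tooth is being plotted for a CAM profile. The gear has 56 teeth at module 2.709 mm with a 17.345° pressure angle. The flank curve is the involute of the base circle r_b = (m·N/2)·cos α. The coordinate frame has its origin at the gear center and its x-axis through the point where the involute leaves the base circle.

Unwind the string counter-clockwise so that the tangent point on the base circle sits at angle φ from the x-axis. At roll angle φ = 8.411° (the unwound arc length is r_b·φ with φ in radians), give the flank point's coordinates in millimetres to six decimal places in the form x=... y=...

x=73.178725 y=0.076186

pitch radius r_p = m·N/2 = 2.709·56/2 = 75.852000
base radius r_b = r_p·cos α = 75.852000·cos 17.345° = 72.402778
roll angle φ = 8.411° = 0.14679964 rad
x = r_b·(cos φ + φ·sin φ) = 72.402778·(0.98924427 + 0.14679964·0.14627295) = 73.178725
y = r_b·(sin φ − φ·cos φ) = 72.402778·(0.14627295 − 0.14679964·0.98924427) = 0.076186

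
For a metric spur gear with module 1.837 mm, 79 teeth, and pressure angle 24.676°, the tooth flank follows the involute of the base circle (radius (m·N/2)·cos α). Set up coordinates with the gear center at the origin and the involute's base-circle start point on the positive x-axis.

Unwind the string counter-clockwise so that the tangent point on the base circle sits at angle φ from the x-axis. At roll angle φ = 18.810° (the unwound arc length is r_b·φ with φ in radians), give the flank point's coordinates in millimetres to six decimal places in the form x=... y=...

pitch radius r_p = m·N/2 = 1.837·79/2 = 72.561500
base radius r_b = r_p·cos α = 72.561500·cos 24.676° = 65.935411
roll angle φ = 18.810° = 0.32829643 rad
x = r_b·(cos φ + φ·sin φ) = 65.935411·(0.94659300 + 0.32829643·0.32243091) = 69.393454
y = r_b·(sin φ − φ·cos φ) = 65.935411·(0.32243091 − 0.32829643·0.94659300) = 0.769322

x=69.393454 y=0.769322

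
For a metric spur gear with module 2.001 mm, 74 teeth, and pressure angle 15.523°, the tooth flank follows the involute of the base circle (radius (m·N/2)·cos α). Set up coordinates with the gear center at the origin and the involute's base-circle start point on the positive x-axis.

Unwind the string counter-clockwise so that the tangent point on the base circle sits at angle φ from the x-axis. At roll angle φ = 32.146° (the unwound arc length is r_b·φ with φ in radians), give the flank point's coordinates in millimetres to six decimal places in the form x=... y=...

pitch radius r_p = m·N/2 = 2.001·74/2 = 74.037000
base radius r_b = r_p·cos α = 74.037000·cos 15.523° = 71.336360
roll angle φ = 32.146° = 0.56105354 rad
x = r_b·(cos φ + φ·sin φ) = 71.336360·(0.84669501 + 0.56105354·0.53207852) = 81.695794
y = r_b·(sin φ − φ·cos φ) = 71.336360·(0.53207852 − 0.56105354·0.84669501) = 4.068832

x=81.695794 y=4.068832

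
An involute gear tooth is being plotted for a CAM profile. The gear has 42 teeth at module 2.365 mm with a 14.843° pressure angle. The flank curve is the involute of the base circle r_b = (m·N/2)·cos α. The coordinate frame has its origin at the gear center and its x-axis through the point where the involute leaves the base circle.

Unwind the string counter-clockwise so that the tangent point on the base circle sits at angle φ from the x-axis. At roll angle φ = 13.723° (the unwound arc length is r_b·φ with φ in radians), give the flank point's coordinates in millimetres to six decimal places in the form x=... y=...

pitch radius r_p = m·N/2 = 2.365·42/2 = 49.665000
base radius r_b = r_p·cos α = 49.665000·cos 14.843° = 48.007749
roll angle φ = 13.723° = 0.23951153 rad
x = r_b·(cos φ + φ·sin φ) = 48.007749·(0.97145397 + 0.23951153·0.23722813) = 49.365064
y = r_b·(sin φ − φ·cos φ) = 48.007749·(0.23722813 − 0.23951153·0.97145397) = 0.218613

x=49.365064 y=0.218613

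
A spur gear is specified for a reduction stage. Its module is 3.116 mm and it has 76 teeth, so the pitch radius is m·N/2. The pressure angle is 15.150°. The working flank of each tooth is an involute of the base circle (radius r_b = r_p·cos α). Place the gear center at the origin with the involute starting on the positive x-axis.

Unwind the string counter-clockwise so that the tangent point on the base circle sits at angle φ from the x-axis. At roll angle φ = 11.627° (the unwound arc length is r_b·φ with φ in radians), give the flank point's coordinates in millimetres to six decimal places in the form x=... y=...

x=116.621857 y=0.317061

pitch radius r_p = m·N/2 = 3.116·76/2 = 118.408000
base radius r_b = r_p·cos α = 118.408000·cos 15.150° = 114.292722
roll angle φ = 11.627° = 0.20292943 rad
x = r_b·(cos φ + φ·sin φ) = 114.292722·(0.97948039 + 0.20292943·0.20153951) = 116.621857
y = r_b·(sin φ − φ·cos φ) = 114.292722·(0.20153951 − 0.20292943·0.97948039) = 0.317061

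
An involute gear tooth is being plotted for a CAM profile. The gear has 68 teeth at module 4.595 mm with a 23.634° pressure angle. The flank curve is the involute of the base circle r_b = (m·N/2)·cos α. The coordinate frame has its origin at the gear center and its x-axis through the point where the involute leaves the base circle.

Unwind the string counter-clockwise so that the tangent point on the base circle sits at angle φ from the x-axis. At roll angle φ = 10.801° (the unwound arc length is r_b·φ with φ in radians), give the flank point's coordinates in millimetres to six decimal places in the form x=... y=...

pitch radius r_p = m·N/2 = 4.595·68/2 = 156.230000
base radius r_b = r_p·cos α = 156.230000·cos 23.634° = 143.126208
roll angle φ = 10.801° = 0.18851301 rad
x = r_b·(cos φ + φ·sin φ) = 143.126208·(0.98228398 + 0.18851301·0.18739846) = 145.646808
y = r_b·(sin φ − φ·cos φ) = 143.126208·(0.18739846 − 0.18851301·0.98228398) = 0.318477

x=145.646808 y=0.318477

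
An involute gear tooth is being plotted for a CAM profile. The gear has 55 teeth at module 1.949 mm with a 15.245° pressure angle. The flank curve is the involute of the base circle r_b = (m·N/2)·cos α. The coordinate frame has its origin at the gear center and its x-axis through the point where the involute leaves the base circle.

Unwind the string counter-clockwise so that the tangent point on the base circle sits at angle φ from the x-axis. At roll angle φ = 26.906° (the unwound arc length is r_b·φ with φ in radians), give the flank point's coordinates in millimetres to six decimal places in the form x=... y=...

pitch radius r_p = m·N/2 = 1.949·55/2 = 53.597500
base radius r_b = r_p·cos α = 53.597500·cos 15.245° = 51.711419
roll angle φ = 26.906° = 0.46959829 rad
x = r_b·(cos φ + φ·sin φ) = 51.711419·(0.89175015 + 0.46959829·0.45252810) = 57.102674
y = r_b·(sin φ − φ·cos φ) = 51.711419·(0.45252810 − 0.46959829·0.89175015) = 1.745972

x=57.102674 y=1.745972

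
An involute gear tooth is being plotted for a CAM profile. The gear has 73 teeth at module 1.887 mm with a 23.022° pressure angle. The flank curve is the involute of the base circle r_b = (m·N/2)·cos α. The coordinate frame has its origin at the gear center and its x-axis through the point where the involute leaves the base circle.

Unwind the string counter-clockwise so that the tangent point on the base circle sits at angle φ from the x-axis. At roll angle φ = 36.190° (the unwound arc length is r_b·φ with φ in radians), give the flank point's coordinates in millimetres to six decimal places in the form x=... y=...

pitch radius r_p = m·N/2 = 1.887·73/2 = 68.875500
base radius r_b = r_p·cos α = 68.875500·cos 23.022° = 63.389894
roll angle φ = 36.190° = 0.63163466 rad
x = r_b·(cos φ + φ·sin φ) = 63.389894·(0.80706338 + 0.63163466·0.59046482) = 74.801433
y = r_b·(sin φ − φ·cos φ) = 63.389894·(0.59046482 − 0.63163466·0.80706338) = 5.115287

x=74.801433 y=5.115287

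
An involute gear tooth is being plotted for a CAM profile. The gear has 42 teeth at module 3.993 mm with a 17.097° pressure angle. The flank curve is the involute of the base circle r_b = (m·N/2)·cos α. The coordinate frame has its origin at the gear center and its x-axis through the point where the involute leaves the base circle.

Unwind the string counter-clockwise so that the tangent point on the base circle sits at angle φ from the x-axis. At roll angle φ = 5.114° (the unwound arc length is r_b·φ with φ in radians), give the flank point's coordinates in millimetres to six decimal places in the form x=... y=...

pitch radius r_p = m·N/2 = 3.993·42/2 = 83.853000
base radius r_b = r_p·cos α = 83.853000·cos 17.097° = 80.147403
roll angle φ = 5.114° = 0.08925614 rad
x = r_b·(cos φ + φ·sin φ) = 80.147403·(0.99601931 + 0.08925614·0.08913767) = 80.466020
y = r_b·(sin φ − φ·cos φ) = 80.147403·(0.08913767 − 0.08925614·0.99601931) = 0.018982

x=80.466020 y=0.018982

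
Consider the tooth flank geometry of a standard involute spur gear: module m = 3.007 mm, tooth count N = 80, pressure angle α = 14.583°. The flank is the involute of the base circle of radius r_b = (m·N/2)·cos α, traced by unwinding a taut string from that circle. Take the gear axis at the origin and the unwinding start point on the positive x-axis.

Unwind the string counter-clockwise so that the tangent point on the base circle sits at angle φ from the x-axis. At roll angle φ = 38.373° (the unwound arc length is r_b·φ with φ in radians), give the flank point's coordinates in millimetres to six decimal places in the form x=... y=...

pitch radius r_p = m·N/2 = 3.007·80/2 = 120.280000
base radius r_b = r_p·cos α = 120.280000·cos 14.583° = 116.405050
roll angle φ = 38.373° = 0.66973519 rad
x = r_b·(cos φ + φ·sin φ) = 116.405050·(0.78398608 + 0.66973519·0.62077840) = 139.656170
y = r_b·(sin φ − φ·cos φ) = 116.405050·(0.62077840 − 0.66973519·0.78398608) = 11.141748

x=139.656170 y=11.141748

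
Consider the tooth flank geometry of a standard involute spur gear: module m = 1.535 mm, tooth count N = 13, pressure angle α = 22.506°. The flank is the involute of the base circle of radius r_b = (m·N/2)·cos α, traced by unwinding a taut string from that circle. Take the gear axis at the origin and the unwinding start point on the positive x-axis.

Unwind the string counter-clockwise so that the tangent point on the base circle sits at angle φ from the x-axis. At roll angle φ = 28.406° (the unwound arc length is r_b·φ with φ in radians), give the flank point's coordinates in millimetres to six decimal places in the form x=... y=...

pitch radius r_p = m·N/2 = 1.535·13/2 = 9.977500
base radius r_b = r_p·cos α = 9.977500·cos 22.506° = 9.217608
roll angle φ = 28.406° = 0.49577823 rad
x = r_b·(cos φ + φ·sin φ) = 9.217608·(0.87959876 + 0.49577823·0.47571632) = 10.281768
y = r_b·(sin φ − φ·cos φ) = 9.217608·(0.47571632 − 0.49577823·0.87959876) = 0.365298

x=10.281768 y=0.365298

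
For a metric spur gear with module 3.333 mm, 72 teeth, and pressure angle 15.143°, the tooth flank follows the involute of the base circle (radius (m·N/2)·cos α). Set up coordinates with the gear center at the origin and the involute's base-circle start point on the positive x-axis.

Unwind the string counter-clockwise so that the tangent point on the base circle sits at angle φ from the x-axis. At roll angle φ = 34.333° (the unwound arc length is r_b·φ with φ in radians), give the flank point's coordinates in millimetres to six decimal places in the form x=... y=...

pitch radius r_p = m·N/2 = 3.333·72/2 = 119.988000
base radius r_b = r_p·cos α = 119.988000·cos 15.143° = 115.821639
roll angle φ = 34.333° = 0.59922389 rad
x = r_b·(cos φ + φ·sin φ) = 115.821639·(0.82577359 + 0.59922389·0.56400175) = 134.785917
y = r_b·(sin φ − φ·cos φ) = 115.821639·(0.56400175 − 0.59922389·0.82577359) = 8.012366

x=134.785917 y=8.012366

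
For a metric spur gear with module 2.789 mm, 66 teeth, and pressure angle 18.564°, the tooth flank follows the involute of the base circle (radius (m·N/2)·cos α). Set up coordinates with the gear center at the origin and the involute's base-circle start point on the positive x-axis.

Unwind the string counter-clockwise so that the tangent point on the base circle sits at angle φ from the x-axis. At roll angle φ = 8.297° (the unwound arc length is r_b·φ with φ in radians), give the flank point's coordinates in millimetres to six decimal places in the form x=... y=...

x=88.158193 y=0.088129

pitch radius r_p = m·N/2 = 2.789·66/2 = 92.037000
base radius r_b = r_p·cos α = 92.037000·cos 18.564° = 87.248189
roll angle φ = 8.297° = 0.14480997 rad
x = r_b·(cos φ + φ·sin φ) = 87.248189·(0.98953335 + 0.14480997·0.14430439) = 88.158193
y = r_b·(sin φ − φ·cos φ) = 87.248189·(0.14430439 − 0.14480997·0.98953335) = 0.088129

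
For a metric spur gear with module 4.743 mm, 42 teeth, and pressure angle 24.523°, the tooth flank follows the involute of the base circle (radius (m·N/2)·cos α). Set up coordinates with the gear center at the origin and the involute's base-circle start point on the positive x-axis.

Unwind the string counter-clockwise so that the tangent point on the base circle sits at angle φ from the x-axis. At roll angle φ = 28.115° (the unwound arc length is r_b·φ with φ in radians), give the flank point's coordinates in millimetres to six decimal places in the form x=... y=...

x=100.880085 y=3.483754

pitch radius r_p = m·N/2 = 4.743·42/2 = 99.603000
base radius r_b = r_p·cos α = 99.603000·cos 24.523° = 90.618284
roll angle φ = 28.115° = 0.49069932 rad
x = r_b·(cos φ + φ·sin φ) = 90.618284·(0.88200353 + 0.49069932·0.47124281) = 100.880085
y = r_b·(sin φ − φ·cos φ) = 90.618284·(0.47124281 − 0.49069932·0.88200353) = 3.483754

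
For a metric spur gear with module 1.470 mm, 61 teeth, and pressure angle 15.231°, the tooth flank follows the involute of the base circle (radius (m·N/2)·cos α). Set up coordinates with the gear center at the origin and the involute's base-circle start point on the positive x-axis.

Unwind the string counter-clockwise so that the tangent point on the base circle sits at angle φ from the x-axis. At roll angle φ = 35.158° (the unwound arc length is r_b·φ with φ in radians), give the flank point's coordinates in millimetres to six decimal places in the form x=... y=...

x=50.653810 y=3.207966

pitch radius r_p = m·N/2 = 1.470·61/2 = 44.835000
base radius r_b = r_p·cos α = 44.835000·cos 15.231° = 43.260148
roll angle φ = 35.158° = 0.61362286 rad
x = r_b·(cos φ + φ·sin φ) = 43.260148·(0.81756723 + 0.61362286·0.57583316) = 50.653810
y = r_b·(sin φ − φ·cos φ) = 43.260148·(0.57583316 − 0.61362286·0.81756723) = 3.207966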